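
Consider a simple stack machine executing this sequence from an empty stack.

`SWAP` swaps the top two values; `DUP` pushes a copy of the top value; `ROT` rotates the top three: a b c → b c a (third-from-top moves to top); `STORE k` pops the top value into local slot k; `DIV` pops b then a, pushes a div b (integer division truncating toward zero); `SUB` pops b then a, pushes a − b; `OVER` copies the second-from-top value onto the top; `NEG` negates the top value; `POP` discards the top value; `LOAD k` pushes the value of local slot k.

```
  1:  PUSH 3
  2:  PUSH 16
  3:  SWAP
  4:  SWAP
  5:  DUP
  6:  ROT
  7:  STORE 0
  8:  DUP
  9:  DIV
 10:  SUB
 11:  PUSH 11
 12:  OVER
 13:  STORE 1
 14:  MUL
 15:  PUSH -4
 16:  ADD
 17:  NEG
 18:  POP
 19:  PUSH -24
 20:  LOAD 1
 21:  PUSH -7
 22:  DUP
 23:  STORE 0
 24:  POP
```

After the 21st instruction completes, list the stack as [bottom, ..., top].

[-24, 15, -7]

PUSH 3   : 3
PUSH 16  : 3 16
SWAP     : 16 3
SWAP     : 3 16
DUP      : 3 16 16
ROT      : 16 16 3
STORE 0  : 16 16
DUP      : 16 16 16
DIV      : 16 1
SUB      : 15
PUSH 11  : 15 11
OVER     : 15 11 15
STORE 1  : 15 11
MUL      : 165
PUSH -4  : 165 -4
ADD      : 161
NEG      : -161
POP      : (empty)
PUSH -24 : -24
LOAD 1   : -24 15
PUSH -7  : -24 15 -7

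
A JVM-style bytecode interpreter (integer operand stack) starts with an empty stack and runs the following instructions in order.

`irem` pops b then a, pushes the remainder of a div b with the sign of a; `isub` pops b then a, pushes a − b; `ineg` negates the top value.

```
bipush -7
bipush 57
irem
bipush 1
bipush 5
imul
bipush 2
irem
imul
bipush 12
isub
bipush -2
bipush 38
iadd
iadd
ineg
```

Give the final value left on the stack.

bipush -7  [-7]
bipush 57  [-7, 57]
irem       [-7]
bipush 1   [-7, 1]
bipush 5   [-7, 1, 5]
imul       [-7, 5]
bipush 2   [-7, 5, 2]
irem       [-7, 1]
imul       [-7]
bipush 12  [-7, 12]
isub       [-19]
bipush -2  [-19, -2]
bipush 38  [-19, -2, 38]
iadd       [-19, 36]
iadd       [17]
ineg       [-17]

-17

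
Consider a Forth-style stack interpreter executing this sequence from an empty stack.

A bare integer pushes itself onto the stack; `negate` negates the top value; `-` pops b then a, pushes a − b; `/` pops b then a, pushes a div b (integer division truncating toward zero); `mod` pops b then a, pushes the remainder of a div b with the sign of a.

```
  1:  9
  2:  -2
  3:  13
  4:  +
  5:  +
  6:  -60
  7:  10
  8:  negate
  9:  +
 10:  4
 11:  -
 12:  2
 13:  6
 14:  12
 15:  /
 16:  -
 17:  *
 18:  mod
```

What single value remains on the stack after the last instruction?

9      -> [9]
-2     -> [9, -2]
13     -> [9, -2, 13]
+      -> [9, 11]
+      -> [20]
-60    -> [20, -60]
10     -> [20, -60, 10]
negate -> [20, -60, -10]
+      -> [20, -70]
4      -> [20, -70, 4]
-      -> [20, -74]
2      -> [20, -74, 2]
6      -> [20, -74, 2, 6]
12     -> [20, -74, 2, 6, 12]
/      -> [20, -74, 2, 0]
-      -> [20, -74, 2]
*      -> [20, -148]
mod    -> [20]

20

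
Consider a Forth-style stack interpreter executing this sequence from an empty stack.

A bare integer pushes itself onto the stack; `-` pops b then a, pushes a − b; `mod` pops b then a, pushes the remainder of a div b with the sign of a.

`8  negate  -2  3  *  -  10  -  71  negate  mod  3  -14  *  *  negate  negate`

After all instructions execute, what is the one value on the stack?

8      → [8]
negate → [-8]
-2     → [-8, -2]
3      → [-8, -2, 3]
*      → [-8, -6]
-      → [-2]
10     → [-2, 10]
-      → [-12]
71     → [-12, 71]
negate → [-12, -71]
mod    → [-12]
3      → [-12, 3]
-14    → [-12, 3, -14]
*      → [-12, -42]
*      → [504]
negate → [-504]
negate → [504]

504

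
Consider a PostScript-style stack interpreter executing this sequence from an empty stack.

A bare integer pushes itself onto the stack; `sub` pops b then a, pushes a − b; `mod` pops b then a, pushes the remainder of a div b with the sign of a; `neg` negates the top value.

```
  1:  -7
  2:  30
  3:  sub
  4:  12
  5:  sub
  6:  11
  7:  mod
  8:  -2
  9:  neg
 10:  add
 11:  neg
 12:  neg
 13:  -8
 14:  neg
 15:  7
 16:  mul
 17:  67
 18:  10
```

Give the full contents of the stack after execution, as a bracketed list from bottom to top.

[-3, 56, 67, 10]

-7  : -7
30  : -7 30
sub : -37
12  : -37 12
sub : -49
11  : -49 11
mod : -5
-2  : -5 -2
neg : -5 2
add : -3
neg : 3
neg : -3
-8  : -3 -8
neg : -3 8
7   : -3 8 7
mul : -3 56
67  : -3 56 67
10  : -3 56 67 10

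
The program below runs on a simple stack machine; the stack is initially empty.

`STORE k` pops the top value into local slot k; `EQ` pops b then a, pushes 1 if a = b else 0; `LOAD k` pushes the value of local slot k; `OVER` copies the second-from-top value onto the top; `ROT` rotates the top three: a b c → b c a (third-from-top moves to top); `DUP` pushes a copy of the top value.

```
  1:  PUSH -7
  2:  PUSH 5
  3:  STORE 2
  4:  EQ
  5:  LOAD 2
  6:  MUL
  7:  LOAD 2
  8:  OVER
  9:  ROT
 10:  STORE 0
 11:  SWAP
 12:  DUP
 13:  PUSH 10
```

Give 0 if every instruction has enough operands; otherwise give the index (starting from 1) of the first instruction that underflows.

4

PUSH -7 -> -7
PUSH 5  -> -7 5
STORE 2 -> -7
EQ  — needs 2 operands, stack has 1 → underflow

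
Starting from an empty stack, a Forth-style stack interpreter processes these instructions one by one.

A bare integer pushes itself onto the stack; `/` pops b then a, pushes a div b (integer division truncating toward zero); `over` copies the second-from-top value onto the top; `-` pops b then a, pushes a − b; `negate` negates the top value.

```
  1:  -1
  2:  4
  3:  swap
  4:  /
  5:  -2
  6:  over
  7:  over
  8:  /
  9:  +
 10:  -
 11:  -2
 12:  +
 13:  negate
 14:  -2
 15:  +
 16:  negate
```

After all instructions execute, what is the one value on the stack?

-1     : -1
4      : -1 4
swap   : 4 -1
/      : -4
-2     : -4 -2
over   : -4 -2 -4
over   : -4 -2 -4 -2
/      : -4 -2 2
+      : -4 0
-      : -4
-2     : -4 -2
+      : -6
negate : 6
-2     : 6 -2
+      : 4
negate : -4

-4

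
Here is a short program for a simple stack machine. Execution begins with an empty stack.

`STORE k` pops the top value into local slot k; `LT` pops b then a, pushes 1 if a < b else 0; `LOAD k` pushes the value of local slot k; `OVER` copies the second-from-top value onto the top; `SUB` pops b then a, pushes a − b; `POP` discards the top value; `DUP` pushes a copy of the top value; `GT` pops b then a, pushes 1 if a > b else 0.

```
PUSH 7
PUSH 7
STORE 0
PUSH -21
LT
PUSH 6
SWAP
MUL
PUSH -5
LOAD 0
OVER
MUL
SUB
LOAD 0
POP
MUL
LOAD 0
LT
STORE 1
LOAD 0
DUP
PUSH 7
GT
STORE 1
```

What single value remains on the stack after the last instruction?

PUSH 7    [7]
PUSH 7    [7, 7]
STORE 0   [7]
PUSH -21  [7, -21]
LT        [0]
PUSH 6    [0, 6]
SWAP      [6, 0]
MUL       [0]
PUSH -5   [0, -5]
LOAD 0    [0, -5, 7]
OVER      [0, -5, 7, -5]
MUL       [0, -5, -35]
SUB       [0, 30]
LOAD 0    [0, 30, 7]
POP       [0, 30]
MUL       [0]
LOAD 0    [0, 7]
LT        [1]
STORE 1   []
LOAD 0    [7]
DUP       [7, 7]
PUSH 7    [7, 7, 7]
GT        [7, 0]
STORE 1   [7]

7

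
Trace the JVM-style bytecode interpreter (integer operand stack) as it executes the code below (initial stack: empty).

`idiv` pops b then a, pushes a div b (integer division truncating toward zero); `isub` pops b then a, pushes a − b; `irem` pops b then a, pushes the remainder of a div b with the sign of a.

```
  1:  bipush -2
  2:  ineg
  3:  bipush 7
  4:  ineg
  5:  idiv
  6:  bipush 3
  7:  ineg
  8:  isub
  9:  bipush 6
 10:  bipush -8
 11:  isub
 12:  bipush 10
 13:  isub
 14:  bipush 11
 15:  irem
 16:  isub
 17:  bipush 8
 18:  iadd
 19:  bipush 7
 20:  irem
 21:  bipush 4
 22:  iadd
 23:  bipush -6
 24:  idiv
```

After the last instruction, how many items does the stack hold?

1

bipush -2  [-2]
ineg       [2]
bipush 7   [2, 7]
ineg       [2, -7]
idiv       [0]
bipush 3   [0, 3]
ineg       [0, -3]
isub       [3]
bipush 6   [3, 6]
bipush -8  [3, 6, -8]
isub       [3, 14]
bipush 10  [3, 14, 10]
isub       [3, 4]
bipush 11  [3, 4, 11]
irem       [3, 4]
isub       [-1]
bipush 8   [-1, 8]
iadd       [7]
bipush 7   [7, 7]
irem       [0]
bipush 4   [0, 4]
iadd       [4]
bipush -6  [4, -6]
idiv       [0]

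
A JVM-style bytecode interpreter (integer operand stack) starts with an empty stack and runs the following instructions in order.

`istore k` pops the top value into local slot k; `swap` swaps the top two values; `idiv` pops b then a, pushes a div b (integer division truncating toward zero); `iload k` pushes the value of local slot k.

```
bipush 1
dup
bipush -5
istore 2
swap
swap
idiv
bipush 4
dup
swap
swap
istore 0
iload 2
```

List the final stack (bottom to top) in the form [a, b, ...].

[1, 4, -5]

bipush 1  -> 1
dup       -> 1 1
bipush -5 -> 1 1 -5
istore 2  -> 1 1
swap      -> 1 1
swap      -> 1 1
idiv      -> 1
bipush 4  -> 1 4
dup       -> 1 4 4
swap      -> 1 4 4
swap      -> 1 4 4
istore 0  -> 1 4
iload 2   -> 1 4 -5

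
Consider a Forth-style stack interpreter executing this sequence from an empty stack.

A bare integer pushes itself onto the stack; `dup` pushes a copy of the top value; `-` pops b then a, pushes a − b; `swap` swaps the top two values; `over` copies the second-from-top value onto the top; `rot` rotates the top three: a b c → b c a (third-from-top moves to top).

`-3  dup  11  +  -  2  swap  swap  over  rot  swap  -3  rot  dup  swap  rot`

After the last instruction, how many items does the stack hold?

-3   → -3
dup  → -3 -3
11   → -3 -3 11
+    → -3 8
-    → -11
2    → -11 2
swap → 2 -11
swap → -11 2
over → -11 2 -11
rot  → 2 -11 -11
swap → 2 -11 -11
-3   → 2 -11 -11 -3
rot  → 2 -11 -3 -11
dup  → 2 -11 -3 -11 -11
swap → 2 -11 -3 -11 -11
rot  → 2 -11 -11 -11 -3

5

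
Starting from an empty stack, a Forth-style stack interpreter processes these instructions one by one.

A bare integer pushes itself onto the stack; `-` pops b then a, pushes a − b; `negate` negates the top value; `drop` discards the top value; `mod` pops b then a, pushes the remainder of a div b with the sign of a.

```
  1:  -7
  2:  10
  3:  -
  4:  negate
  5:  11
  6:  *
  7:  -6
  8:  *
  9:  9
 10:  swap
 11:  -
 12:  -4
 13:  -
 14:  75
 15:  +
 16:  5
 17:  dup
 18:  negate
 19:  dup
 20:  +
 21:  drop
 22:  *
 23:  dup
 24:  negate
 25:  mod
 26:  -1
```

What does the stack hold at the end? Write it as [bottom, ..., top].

-7     → -7
10     → -7 10
-      → -17
negate → 17
11     → 17 11
*      → 187
-6     → 187 -6
*      → -1122
9      → -1122 9
swap   → 9 -1122
-      → 1131
-4     → 1131 -4
-      → 1135
75     → 1135 75
+      → 1210
5      → 1210 5
dup    → 1210 5 5
negate → 1210 5 -5
dup    → 1210 5 -5 -5
+      → 1210 5 -10
drop   → 1210 5
*      → 6050
dup    → 6050 6050
negate → 6050 -6050
mod    → 0
-1     → 0 -1

[0, -1]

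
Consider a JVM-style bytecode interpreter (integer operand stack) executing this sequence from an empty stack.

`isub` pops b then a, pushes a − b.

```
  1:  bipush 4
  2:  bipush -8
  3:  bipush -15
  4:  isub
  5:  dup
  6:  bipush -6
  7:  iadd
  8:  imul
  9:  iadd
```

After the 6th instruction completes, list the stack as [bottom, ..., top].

bipush 4    4
bipush -8   4 -8
bipush -15  4 -8 -15
isub        4 7
dup         4 7 7
bipush -6   4 7 7 -6

[4, 7, 7, -6]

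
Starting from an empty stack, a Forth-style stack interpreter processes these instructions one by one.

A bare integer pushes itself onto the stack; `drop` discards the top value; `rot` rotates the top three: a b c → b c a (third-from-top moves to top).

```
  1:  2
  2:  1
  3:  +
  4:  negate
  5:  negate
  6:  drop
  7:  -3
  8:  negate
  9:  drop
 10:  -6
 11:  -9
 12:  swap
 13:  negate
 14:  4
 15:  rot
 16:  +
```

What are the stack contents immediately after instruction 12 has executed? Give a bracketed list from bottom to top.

[-9, -6]

2       [2]
1       [2, 1]
+       [3]
negate  [-3]
negate  [3]
drop    []
-3      [-3]
negate  [3]
drop    []
-6      [-6]
-9      [-6, -9]
swap    [-9, -6]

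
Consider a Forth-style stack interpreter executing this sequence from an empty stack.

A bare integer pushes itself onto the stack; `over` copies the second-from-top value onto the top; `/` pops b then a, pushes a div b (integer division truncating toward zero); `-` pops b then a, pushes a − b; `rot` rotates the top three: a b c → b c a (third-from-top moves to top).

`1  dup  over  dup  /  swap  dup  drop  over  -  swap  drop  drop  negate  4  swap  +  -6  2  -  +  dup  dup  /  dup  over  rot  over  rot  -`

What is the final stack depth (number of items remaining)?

4

1      → 1
dup    → 1 1
over   → 1 1 1
dup    → 1 1 1 1
/      → 1 1 1
swap   → 1 1 1
dup    → 1 1 1 1
drop   → 1 1 1
over   → 1 1 1 1
-      → 1 1 0
swap   → 1 0 1
drop   → 1 0
drop   → 1
negate → -1
4      → -1 4
swap   → 4 -1
+      → 3
-6     → 3 -6
2      → 3 -6 2
-      → 3 -8
+      → -5
dup    → -5 -5
dup    → -5 -5 -5
/      → -5 1
dup    → -5 1 1
over   → -5 1 1 1
rot    → -5 1 1 1
over   → -5 1 1 1 1
rot    → -5 1 1 1 1
-      → -5 1 1 0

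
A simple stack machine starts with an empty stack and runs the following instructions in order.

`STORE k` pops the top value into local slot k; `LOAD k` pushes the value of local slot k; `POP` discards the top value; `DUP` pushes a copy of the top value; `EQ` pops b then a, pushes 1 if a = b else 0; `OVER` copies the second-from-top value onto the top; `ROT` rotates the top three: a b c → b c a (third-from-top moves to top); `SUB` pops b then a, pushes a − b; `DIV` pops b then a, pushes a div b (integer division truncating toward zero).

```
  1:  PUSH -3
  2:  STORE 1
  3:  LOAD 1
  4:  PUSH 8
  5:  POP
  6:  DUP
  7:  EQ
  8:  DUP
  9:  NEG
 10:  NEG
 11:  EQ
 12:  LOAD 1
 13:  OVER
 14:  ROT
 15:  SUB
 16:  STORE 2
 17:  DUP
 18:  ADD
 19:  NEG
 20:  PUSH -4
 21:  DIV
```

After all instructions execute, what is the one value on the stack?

-1

PUSH -3 -> [-3]
STORE 1 -> []
LOAD 1  -> [-3]
PUSH 8  -> [-3, 8]
POP     -> [-3]
DUP     -> [-3, -3]
EQ      -> [1]
DUP     -> [1, 1]
NEG     -> [1, -1]
NEG     -> [1, 1]
EQ      -> [1]
LOAD 1  -> [1, -3]
OVER    -> [1, -3, 1]
ROT     -> [-3, 1, 1]
SUB     -> [-3, 0]
STORE 2 -> [-3]
DUP     -> [-3, -3]
ADD     -> [-6]
NEG     -> [6]
PUSH -4 -> [6, -4]
DIV     -> [-1]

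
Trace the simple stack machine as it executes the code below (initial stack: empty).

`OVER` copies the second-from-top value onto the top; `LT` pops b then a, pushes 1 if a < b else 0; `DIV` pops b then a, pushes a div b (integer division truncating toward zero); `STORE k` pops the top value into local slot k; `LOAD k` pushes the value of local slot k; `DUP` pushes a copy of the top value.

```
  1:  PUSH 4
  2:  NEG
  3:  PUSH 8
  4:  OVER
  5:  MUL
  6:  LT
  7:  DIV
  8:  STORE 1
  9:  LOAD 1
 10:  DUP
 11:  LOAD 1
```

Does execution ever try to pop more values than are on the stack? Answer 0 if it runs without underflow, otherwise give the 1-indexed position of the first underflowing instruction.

7

PUSH 4 : [4]
NEG    : [-4]
PUSH 8 : [-4, 8]
OVER   : [-4, 8, -4]
MUL    : [-4, -32]
LT     : [0]
DIV  — needs 2 operands, stack has 1 → underflow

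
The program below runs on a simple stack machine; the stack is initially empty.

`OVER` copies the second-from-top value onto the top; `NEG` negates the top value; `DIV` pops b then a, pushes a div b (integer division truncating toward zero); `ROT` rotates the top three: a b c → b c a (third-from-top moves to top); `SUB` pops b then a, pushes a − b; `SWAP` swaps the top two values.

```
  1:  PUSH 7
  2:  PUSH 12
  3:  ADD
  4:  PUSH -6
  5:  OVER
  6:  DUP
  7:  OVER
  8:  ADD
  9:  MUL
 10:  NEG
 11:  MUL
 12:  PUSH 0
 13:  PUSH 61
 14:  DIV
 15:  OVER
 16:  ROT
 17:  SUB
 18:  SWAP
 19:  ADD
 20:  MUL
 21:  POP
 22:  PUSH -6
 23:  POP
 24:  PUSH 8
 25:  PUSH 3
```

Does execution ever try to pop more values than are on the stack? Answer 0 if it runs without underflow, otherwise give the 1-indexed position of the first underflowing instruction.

PUSH 7  : 7
PUSH 12 : 7 12
ADD     : 19
PUSH -6 : 19 -6
OVER    : 19 -6 19
DUP     : 19 -6 19 19
OVER    : 19 -6 19 19 19
ADD     : 19 -6 19 38
MUL     : 19 -6 722
NEG     : 19 -6 -722
MUL     : 19 4332
PUSH 0  : 19 4332 0
PUSH 61 : 19 4332 0 61
DIV     : 19 4332 0
OVER    : 19 4332 0 4332
ROT     : 19 0 4332 4332
SUB     : 19 0 0
SWAP    : 19 0 0
ADD     : 19 0
MUL     : 0
POP     : (empty)
PUSH -6 : -6
POP     : (empty)
PUSH 8  : 8
PUSH 3  : 8 3

0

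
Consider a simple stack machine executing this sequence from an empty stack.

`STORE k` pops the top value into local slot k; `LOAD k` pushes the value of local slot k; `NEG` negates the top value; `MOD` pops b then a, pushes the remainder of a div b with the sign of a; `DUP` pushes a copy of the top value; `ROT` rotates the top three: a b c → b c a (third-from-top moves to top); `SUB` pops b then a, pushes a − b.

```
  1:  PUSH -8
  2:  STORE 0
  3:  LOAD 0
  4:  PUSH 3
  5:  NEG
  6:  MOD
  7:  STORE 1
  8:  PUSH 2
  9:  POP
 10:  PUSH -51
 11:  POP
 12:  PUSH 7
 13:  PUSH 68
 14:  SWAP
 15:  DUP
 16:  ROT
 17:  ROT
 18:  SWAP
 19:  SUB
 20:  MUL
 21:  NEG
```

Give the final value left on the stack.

427

PUSH -8   -8
STORE 0   (empty)
LOAD 0    -8
PUSH 3    -8 3
NEG       -8 -3
MOD       -2
STORE 1   (empty)
PUSH 2    2
POP       (empty)
PUSH -51  -51
POP       (empty)
PUSH 7    7
PUSH 68   7 68
SWAP      68 7
DUP       68 7 7
ROT       7 7 68
ROT       7 68 7
SWAP      7 7 68
SUB       7 -61
MUL       -427
NEG       427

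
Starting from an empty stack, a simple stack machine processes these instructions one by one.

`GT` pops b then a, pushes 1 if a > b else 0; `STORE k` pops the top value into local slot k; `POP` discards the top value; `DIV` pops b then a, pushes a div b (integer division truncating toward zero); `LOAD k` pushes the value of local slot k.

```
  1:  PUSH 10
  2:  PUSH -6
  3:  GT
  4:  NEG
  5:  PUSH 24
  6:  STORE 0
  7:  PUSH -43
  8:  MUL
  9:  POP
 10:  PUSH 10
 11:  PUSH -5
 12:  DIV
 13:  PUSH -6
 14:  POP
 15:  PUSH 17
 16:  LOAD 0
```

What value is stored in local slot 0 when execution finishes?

24

PUSH 10  → 10
PUSH -6  → 10 -6
GT       → 1
NEG      → -1
PUSH 24  → -1 24
STORE 0  → -1
PUSH -43 → -1 -43
MUL      → 43
POP      → (empty)
PUSH 10  → 10
PUSH -5  → 10 -5
DIV      → -2
PUSH -6  → -2 -6
POP      → -2
PUSH 17  → -2 17
LOAD 0   → -2 17 24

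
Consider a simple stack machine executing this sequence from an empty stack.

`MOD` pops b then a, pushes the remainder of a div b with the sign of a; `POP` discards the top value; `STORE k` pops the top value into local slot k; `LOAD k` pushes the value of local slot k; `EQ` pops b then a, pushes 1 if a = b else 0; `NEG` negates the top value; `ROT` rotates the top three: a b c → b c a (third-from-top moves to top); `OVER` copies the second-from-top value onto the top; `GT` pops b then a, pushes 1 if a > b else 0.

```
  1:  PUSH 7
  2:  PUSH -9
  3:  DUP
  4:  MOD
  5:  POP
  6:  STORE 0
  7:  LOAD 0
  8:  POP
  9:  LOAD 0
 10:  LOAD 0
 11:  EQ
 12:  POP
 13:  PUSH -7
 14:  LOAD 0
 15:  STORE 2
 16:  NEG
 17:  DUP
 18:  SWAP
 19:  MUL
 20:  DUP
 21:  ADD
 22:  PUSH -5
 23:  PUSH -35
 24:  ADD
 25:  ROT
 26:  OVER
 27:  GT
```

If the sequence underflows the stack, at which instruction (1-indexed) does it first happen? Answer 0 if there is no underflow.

PUSH 7    [7]
PUSH -9   [7, -9]
DUP       [7, -9, -9]
MOD       [7, 0]
POP       [7]
STORE 0   []
LOAD 0    [7]
POP       []
LOAD 0    [7]
LOAD 0    [7, 7]
EQ        [1]
POP       []
PUSH -7   [-7]
LOAD 0    [-7, 7]
STORE 2   [-7]
NEG       [7]
DUP       [7, 7]
SWAP      [7, 7]
MUL       [49]
DUP       [49, 49]
ADD       [98]
PUSH -5   [98, -5]
PUSH -35  [98, -5, -35]
ADD       [98, -40]
ROT  — needs 3 operands, stack has 2 → underflow

25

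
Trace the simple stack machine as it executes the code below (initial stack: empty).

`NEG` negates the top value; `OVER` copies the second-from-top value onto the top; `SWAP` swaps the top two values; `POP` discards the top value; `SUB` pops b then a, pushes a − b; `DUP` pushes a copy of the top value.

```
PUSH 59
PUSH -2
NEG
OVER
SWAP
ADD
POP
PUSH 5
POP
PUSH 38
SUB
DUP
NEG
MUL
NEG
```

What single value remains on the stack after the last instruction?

441

PUSH 59 -> 59
PUSH -2 -> 59 -2
NEG     -> 59 2
OVER    -> 59 2 59
SWAP    -> 59 59 2
ADD     -> 59 61
POP     -> 59
PUSH 5  -> 59 5
POP     -> 59
PUSH 38 -> 59 38
SUB     -> 21
DUP     -> 21 21
NEG     -> 21 -21
MUL     -> -441
NEG     -> 441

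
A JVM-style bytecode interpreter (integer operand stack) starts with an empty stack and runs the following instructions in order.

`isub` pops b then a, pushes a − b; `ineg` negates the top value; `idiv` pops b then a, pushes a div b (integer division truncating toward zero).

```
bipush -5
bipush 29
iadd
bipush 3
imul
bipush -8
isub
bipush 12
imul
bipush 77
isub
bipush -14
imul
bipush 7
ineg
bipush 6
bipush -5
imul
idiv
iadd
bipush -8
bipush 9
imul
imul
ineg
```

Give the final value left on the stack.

-890064

bipush -5  : -5
bipush 29  : -5 29
iadd       : 24
bipush 3   : 24 3
imul       : 72
bipush -8  : 72 -8
isub       : 80
bipush 12  : 80 12
imul       : 960
bipush 77  : 960 77
isub       : 883
bipush -14 : 883 -14
imul       : -12362
bipush 7   : -12362 7
ineg       : -12362 -7
bipush 6   : -12362 -7 6
bipush -5  : -12362 -7 6 -5
imul       : -12362 -7 -30
idiv       : -12362 0
iadd       : -12362
bipush -8  : -12362 -8
bipush 9   : -12362 -8 9
imul       : -12362 -72
imul       : 890064
ineg       : -890064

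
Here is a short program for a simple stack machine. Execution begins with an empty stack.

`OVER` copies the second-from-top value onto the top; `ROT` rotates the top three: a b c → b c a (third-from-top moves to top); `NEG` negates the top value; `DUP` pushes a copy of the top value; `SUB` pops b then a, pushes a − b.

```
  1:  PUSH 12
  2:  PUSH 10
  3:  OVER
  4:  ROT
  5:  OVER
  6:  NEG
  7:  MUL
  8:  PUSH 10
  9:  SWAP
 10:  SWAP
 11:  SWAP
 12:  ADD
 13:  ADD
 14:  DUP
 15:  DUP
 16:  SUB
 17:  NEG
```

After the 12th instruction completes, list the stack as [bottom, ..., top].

[10, 12, -134]

PUSH 12  12
PUSH 10  12 10
OVER     12 10 12
ROT      10 12 12
OVER     10 12 12 12
NEG      10 12 12 -12
MUL      10 12 -144
PUSH 10  10 12 -144 10
SWAP     10 12 10 -144
SWAP     10 12 -144 10
SWAP     10 12 10 -144
ADD      10 12 -134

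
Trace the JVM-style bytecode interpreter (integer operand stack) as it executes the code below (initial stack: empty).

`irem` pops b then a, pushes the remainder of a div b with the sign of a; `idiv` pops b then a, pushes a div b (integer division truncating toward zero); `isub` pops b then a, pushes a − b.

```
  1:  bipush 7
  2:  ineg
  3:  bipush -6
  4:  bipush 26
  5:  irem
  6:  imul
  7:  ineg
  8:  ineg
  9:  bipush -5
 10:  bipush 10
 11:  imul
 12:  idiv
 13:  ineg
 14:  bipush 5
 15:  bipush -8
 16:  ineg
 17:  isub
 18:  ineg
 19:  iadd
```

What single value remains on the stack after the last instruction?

3

bipush 7  -> [7]
ineg      -> [-7]
bipush -6 -> [-7, -6]
bipush 26 -> [-7, -6, 26]
irem      -> [-7, -6]
imul      -> [42]
ineg      -> [-42]
ineg      -> [42]
bipush -5 -> [42, -5]
bipush 10 -> [42, -5, 10]
imul      -> [42, -50]
idiv      -> [0]
ineg      -> [0]
bipush 5  -> [0, 5]
bipush -8 -> [0, 5, -8]
ineg      -> [0, 5, 8]
isub      -> [0, -3]
ineg      -> [0, 3]
iadd      -> [3]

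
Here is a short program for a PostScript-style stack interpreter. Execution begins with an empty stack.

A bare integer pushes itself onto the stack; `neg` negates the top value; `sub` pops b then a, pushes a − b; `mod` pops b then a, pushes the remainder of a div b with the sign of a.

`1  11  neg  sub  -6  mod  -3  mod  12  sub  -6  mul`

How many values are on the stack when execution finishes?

1   → 1
11  → 1 11
neg → 1 -11
sub → 12
-6  → 12 -6
mod → 0
-3  → 0 -3
mod → 0
12  → 0 12
sub → -12
-6  → -12 -6
mul → 72

1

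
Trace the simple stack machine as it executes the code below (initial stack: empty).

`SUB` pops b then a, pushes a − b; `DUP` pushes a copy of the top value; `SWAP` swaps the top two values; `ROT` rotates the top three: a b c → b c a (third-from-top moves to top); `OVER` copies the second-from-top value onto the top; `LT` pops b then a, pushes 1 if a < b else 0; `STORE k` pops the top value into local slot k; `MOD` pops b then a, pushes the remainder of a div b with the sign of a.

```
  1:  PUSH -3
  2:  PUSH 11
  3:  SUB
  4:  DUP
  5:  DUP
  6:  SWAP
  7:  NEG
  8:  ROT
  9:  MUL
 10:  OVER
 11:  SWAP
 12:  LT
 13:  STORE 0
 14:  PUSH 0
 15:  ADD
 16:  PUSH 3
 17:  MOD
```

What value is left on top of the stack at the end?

-2

PUSH -3 -> [-3]
PUSH 11 -> [-3, 11]
SUB     -> [-14]
DUP     -> [-14, -14]
DUP     -> [-14, -14, -14]
SWAP    -> [-14, -14, -14]
NEG     -> [-14, -14, 14]
ROT     -> [-14, 14, -14]
MUL     -> [-14, -196]
OVER    -> [-14, -196, -14]
SWAP    -> [-14, -14, -196]
LT      -> [-14, 0]
STORE 0 -> [-14]
PUSH 0  -> [-14, 0]
ADD     -> [-14]
PUSH 3  -> [-14, 3]
MOD     -> [-2]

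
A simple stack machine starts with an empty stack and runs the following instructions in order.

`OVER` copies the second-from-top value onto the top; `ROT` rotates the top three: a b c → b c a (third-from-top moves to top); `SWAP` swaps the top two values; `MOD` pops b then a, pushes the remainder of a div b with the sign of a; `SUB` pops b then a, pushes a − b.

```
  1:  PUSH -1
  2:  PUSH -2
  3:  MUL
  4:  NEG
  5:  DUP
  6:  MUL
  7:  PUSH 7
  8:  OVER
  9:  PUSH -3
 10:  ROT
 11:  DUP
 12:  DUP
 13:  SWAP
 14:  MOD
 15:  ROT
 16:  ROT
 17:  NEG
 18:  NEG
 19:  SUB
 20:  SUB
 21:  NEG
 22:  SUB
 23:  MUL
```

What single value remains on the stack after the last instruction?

PUSH -1 : -1
PUSH -2 : -1 -2
MUL     : 2
NEG     : -2
DUP     : -2 -2
MUL     : 4
PUSH 7  : 4 7
OVER    : 4 7 4
PUSH -3 : 4 7 4 -3
ROT     : 4 4 -3 7
DUP     : 4 4 -3 7 7
DUP     : 4 4 -3 7 7 7
SWAP    : 4 4 -3 7 7 7
MOD     : 4 4 -3 7 0
ROT     : 4 4 7 0 -3
ROT     : 4 4 0 -3 7
NEG     : 4 4 0 -3 -7
NEG     : 4 4 0 -3 7
SUB     : 4 4 0 -10
SUB     : 4 4 10
NEG     : 4 4 -10
SUB     : 4 14
MUL     : 56

56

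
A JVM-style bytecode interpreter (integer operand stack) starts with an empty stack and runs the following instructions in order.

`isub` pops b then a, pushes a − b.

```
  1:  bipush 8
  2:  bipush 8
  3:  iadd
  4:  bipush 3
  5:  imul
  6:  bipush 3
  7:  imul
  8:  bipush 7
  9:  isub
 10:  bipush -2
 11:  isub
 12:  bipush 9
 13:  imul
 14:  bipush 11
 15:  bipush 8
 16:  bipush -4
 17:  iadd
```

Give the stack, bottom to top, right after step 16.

bipush 8  → 8
bipush 8  → 8 8
iadd      → 16
bipush 3  → 16 3
imul      → 48
bipush 3  → 48 3
imul      → 144
bipush 7  → 144 7
isub      → 137
bipush -2 → 137 -2
isub      → 139
bipush 9  → 139 9
imul      → 1251
bipush 11 → 1251 11
bipush 8  → 1251 11 8
bipush -4 → 1251 11 8 -4

[1251, 11, 8, -4]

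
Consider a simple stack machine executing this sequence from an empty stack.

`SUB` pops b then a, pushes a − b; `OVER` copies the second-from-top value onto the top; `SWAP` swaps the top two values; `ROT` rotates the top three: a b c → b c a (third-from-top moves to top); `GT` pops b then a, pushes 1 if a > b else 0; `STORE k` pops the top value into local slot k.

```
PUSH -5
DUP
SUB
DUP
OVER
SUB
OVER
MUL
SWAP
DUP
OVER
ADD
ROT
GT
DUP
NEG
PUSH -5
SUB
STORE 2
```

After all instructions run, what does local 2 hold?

5

PUSH -5  [-5]
DUP      [-5, -5]
SUB      [0]
DUP      [0, 0]
OVER     [0, 0, 0]
SUB      [0, 0]
OVER     [0, 0, 0]
MUL      [0, 0]
SWAP     [0, 0]
DUP      [0, 0, 0]
OVER     [0, 0, 0, 0]
ADD      [0, 0, 0]
ROT      [0, 0, 0]
GT       [0, 0]
DUP      [0, 0, 0]
NEG      [0, 0, 0]
PUSH -5  [0, 0, 0, -5]
SUB      [0, 0, 5]
STORE 2  [0, 0]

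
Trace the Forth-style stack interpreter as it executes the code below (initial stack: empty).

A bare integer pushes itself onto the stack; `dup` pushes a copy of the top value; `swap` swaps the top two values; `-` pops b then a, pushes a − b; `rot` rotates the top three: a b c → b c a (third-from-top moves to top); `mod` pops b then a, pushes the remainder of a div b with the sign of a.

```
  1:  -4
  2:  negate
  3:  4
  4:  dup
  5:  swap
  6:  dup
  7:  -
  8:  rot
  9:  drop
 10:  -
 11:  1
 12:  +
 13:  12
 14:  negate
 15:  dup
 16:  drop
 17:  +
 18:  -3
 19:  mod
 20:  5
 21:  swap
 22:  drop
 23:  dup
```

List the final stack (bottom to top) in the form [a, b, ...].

-4     → [-4]
negate → [4]
4      → [4, 4]
dup    → [4, 4, 4]
swap   → [4, 4, 4]
dup    → [4, 4, 4, 4]
-      → [4, 4, 0]
rot    → [4, 0, 4]
drop   → [4, 0]
-      → [4]
1      → [4, 1]
+      → [5]
12     → [5, 12]
negate → [5, -12]
dup    → [5, -12, -12]
drop   → [5, -12]
+      → [-7]
-3     → [-7, -3]
mod    → [-1]
5      → [-1, 5]
swap   → [5, -1]
drop   → [5]
dup    → [5, 5]

[5, 5]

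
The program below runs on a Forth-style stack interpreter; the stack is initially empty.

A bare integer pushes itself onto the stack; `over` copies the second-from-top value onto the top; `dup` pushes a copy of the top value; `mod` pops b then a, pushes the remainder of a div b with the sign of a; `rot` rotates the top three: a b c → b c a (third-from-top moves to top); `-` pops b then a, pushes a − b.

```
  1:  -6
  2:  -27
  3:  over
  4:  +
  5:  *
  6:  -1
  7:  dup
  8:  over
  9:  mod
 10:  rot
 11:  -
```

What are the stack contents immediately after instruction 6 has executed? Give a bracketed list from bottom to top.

[198, -1]

-6   → -6
-27  → -6 -27
over → -6 -27 -6
+    → -6 -33
*    → 198
-1   → 198 -1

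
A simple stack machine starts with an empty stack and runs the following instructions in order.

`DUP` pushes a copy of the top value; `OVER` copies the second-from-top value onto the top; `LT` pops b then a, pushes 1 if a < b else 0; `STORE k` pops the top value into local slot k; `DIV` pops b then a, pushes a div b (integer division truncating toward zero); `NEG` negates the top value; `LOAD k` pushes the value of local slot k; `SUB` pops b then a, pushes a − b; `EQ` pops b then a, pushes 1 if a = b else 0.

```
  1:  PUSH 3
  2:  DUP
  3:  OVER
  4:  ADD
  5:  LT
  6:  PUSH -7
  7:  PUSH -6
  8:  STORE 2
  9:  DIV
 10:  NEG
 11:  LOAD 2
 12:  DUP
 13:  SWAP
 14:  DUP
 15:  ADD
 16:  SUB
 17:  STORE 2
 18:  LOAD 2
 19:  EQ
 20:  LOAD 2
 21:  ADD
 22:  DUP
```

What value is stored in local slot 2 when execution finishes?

PUSH 3  -> [3]
DUP     -> [3, 3]
OVER    -> [3, 3, 3]
ADD     -> [3, 6]
LT      -> [1]
PUSH -7 -> [1, -7]
PUSH -6 -> [1, -7, -6]
STORE 2 -> [1, -7]
DIV     -> [0]
NEG     -> [0]
LOAD 2  -> [0, -6]
DUP     -> [0, -6, -6]
SWAP    -> [0, -6, -6]
DUP     -> [0, -6, -6, -6]
ADD     -> [0, -6, -12]
SUB     -> [0, 6]
STORE 2 -> [0]
LOAD 2  -> [0, 6]
EQ      -> [0]
LOAD 2  -> [0, 6]
ADD     -> [6]
DUP     -> [6, 6]

6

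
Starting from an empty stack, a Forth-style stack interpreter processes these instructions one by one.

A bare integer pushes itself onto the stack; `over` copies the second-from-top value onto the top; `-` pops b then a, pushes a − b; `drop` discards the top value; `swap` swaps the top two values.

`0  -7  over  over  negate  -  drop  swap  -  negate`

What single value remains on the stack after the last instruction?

0      : [0]
-7     : [0, -7]
over   : [0, -7, 0]
over   : [0, -7, 0, -7]
negate : [0, -7, 0, 7]
-      : [0, -7, -7]
drop   : [0, -7]
swap   : [-7, 0]
-      : [-7]
negate : [7]

7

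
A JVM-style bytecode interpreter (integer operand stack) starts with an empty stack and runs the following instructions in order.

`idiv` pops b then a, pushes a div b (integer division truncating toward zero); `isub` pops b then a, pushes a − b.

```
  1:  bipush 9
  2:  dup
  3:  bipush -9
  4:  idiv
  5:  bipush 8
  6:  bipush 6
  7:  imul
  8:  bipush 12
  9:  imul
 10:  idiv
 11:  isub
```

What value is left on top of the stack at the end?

9

bipush 9  → [9]
dup       → [9, 9]
bipush -9 → [9, 9, -9]
idiv      → [9, -1]
bipush 8  → [9, -1, 8]
bipush 6  → [9, -1, 8, 6]
imul      → [9, -1, 48]
bipush 12 → [9, -1, 48, 12]
imul      → [9, -1, 576]
idiv      → [9, 0]
isub      → [9]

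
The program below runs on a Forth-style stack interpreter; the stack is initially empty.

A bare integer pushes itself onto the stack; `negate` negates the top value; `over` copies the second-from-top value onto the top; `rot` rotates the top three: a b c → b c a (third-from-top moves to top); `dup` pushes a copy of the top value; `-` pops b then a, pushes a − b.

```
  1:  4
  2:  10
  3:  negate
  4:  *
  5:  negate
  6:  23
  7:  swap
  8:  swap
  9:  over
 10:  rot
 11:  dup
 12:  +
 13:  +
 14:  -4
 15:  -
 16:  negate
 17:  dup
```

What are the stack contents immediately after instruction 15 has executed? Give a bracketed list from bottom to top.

4      -> 4
10     -> 4 10
negate -> 4 -10
*      -> -40
negate -> 40
23     -> 40 23
swap   -> 23 40
swap   -> 40 23
over   -> 40 23 40
rot    -> 23 40 40
dup    -> 23 40 40 40
+      -> 23 40 80
+      -> 23 120
-4     -> 23 120 -4
-      -> 23 124

[23, 124]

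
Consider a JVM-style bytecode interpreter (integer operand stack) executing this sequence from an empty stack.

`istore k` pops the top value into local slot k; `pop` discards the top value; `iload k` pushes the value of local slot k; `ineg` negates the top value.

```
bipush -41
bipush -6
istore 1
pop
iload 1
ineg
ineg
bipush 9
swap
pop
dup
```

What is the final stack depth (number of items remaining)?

bipush -41  [-41]
bipush -6   [-41, -6]
istore 1    [-41]
pop         []
iload 1     [-6]
ineg        [6]
ineg        [-6]
bipush 9    [-6, 9]
swap        [9, -6]
pop         [9]
dup         [9, 9]

2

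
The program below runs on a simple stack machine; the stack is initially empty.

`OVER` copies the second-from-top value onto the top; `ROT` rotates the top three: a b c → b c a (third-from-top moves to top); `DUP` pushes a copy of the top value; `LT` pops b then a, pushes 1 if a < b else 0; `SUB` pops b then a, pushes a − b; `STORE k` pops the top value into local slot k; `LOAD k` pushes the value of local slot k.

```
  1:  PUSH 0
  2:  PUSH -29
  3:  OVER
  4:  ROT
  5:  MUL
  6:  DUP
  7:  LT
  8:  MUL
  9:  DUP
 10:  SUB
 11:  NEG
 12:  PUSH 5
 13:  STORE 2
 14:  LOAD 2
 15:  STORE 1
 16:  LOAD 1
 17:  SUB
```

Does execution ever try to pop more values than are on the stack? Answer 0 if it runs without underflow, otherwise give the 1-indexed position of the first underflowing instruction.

0

PUSH 0    0
PUSH -29  0 -29
OVER      0 -29 0
ROT       -29 0 0
MUL       -29 0
DUP       -29 0 0
LT        -29 0
MUL       0
DUP       0 0
SUB       0
NEG       0
PUSH 5    0 5
STORE 2   0
LOAD 2    0 5
STORE 1   0
LOAD 1    0 5
SUB       -5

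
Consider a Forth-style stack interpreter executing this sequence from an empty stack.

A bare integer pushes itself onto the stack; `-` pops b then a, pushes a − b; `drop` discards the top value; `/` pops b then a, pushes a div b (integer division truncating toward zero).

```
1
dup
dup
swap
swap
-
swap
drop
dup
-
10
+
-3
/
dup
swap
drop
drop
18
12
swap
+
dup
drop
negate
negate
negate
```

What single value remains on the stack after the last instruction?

1      : [1]
dup    : [1, 1]
dup    : [1, 1, 1]
swap   : [1, 1, 1]
swap   : [1, 1, 1]
-      : [1, 0]
swap   : [0, 1]
drop   : [0]
dup    : [0, 0]
-      : [0]
10     : [0, 10]
+      : [10]
-3     : [10, -3]
/      : [-3]
dup    : [-3, -3]
swap   : [-3, -3]
drop   : [-3]
drop   : []
18     : [18]
12     : [18, 12]
swap   : [12, 18]
+      : [30]
dup    : [30, 30]
drop   : [30]
negate : [-30]
negate : [30]
negate : [-30]

-30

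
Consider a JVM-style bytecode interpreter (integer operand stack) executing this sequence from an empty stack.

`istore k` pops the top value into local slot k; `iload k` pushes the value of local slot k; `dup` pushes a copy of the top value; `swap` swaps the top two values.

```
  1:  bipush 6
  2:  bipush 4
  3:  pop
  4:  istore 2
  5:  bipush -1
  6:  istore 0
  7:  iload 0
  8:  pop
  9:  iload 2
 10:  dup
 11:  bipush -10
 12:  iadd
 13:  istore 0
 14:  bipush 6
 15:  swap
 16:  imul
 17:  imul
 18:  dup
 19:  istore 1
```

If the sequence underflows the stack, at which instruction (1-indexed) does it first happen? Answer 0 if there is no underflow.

bipush 6   -> [6]
bipush 4   -> [6, 4]
pop        -> [6]
istore 2   -> []
bipush -1  -> [-1]
istore 0   -> []
iload 0    -> [-1]
pop        -> []
iload 2    -> [6]
dup        -> [6, 6]
bipush -10 -> [6, 6, -10]
iadd       -> [6, -4]
istore 0   -> [6]
bipush 6   -> [6, 6]
swap       -> [6, 6]
imul       -> [36]
imul  — needs 2 operands, stack has 1 → underflow

17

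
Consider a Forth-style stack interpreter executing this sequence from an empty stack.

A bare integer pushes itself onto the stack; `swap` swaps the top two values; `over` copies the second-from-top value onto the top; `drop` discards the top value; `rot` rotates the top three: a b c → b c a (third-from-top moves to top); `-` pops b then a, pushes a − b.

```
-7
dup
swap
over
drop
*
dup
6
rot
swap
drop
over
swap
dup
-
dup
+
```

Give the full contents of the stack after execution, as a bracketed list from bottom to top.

[49, 49, 0]

-7   : [-7]
dup  : [-7, -7]
swap : [-7, -7]
over : [-7, -7, -7]
drop : [-7, -7]
*    : [49]
dup  : [49, 49]
6    : [49, 49, 6]
rot  : [49, 6, 49]
swap : [49, 49, 6]
drop : [49, 49]
over : [49, 49, 49]
swap : [49, 49, 49]
dup  : [49, 49, 49, 49]
-    : [49, 49, 0]
dup  : [49, 49, 0, 0]
+    : [49, 49, 0]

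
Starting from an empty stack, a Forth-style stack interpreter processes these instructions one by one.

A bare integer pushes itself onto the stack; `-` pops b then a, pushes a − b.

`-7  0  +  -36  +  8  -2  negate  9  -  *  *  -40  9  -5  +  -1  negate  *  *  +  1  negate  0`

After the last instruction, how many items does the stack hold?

3

-7     -> [-7]
0      -> [-7, 0]
+      -> [-7]
-36    -> [-7, -36]
+      -> [-43]
8      -> [-43, 8]
-2     -> [-43, 8, -2]
negate -> [-43, 8, 2]
9      -> [-43, 8, 2, 9]
-      -> [-43, 8, -7]
*      -> [-43, -56]
*      -> [2408]
-40    -> [2408, -40]
9      -> [2408, -40, 9]
-5     -> [2408, -40, 9, -5]
+      -> [2408, -40, 4]
-1     -> [2408, -40, 4, -1]
negate -> [2408, -40, 4, 1]
*      -> [2408, -40, 4]
*      -> [2408, -160]
+      -> [2248]
1      -> [2248, 1]
negate -> [2248, -1]
0      -> [2248, -1, 0]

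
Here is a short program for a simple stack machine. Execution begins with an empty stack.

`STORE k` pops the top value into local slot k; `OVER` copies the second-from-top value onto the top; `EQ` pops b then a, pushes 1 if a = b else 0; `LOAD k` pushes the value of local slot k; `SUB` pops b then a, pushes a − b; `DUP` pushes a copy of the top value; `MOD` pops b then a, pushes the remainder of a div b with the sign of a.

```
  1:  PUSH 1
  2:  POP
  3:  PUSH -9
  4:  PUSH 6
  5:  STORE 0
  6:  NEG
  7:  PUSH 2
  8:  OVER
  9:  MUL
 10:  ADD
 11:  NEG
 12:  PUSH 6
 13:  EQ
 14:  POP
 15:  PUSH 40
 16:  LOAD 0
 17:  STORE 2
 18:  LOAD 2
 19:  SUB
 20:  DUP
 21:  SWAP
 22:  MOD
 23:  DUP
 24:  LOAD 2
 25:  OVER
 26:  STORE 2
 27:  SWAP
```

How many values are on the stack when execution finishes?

3

PUSH 1   [1]
POP      []
PUSH -9  [-9]
PUSH 6   [-9, 6]
STORE 0  [-9]
NEG      [9]
PUSH 2   [9, 2]
OVER     [9, 2, 9]
MUL      [9, 18]
ADD      [27]
NEG      [-27]
PUSH 6   [-27, 6]
EQ       [0]
POP      []
PUSH 40  [40]
LOAD 0   [40, 6]
STORE 2  [40]
LOAD 2   [40, 6]
SUB      [34]
DUP      [34, 34]
SWAP     [34, 34]
MOD      [0]
DUP      [0, 0]
LOAD 2   [0, 0, 6]
OVER     [0, 0, 6, 0]
STORE 2  [0, 0, 6]
SWAP     [0, 6, 0]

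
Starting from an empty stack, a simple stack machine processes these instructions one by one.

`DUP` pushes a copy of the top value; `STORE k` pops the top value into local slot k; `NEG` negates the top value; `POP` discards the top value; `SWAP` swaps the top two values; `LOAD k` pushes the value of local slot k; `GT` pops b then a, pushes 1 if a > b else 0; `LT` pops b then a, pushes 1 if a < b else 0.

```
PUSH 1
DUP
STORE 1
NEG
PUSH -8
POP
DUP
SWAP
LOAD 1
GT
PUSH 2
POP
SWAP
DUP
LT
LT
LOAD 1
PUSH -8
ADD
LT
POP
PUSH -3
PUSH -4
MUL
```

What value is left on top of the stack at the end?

PUSH 1  → [1]
DUP     → [1, 1]
STORE 1 → [1]
NEG     → [-1]
PUSH -8 → [-1, -8]
POP     → [-1]
DUP     → [-1, -1]
SWAP    → [-1, -1]
LOAD 1  → [-1, -1, 1]
GT      → [-1, 0]
PUSH 2  → [-1, 0, 2]
POP     → [-1, 0]
SWAP    → [0, -1]
DUP     → [0, -1, -1]
LT      → [0, 0]
LT      → [0]
LOAD 1  → [0, 1]
PUSH -8 → [0, 1, -8]
ADD     → [0, -7]
LT      → [0]
POP     → []
PUSH -3 → [-3]
PUSH -4 → [-3, -4]
MUL     → [12]

12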